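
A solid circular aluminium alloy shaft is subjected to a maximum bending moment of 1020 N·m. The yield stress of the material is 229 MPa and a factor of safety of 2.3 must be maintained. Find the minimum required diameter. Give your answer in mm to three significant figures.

d = 47.1 mm

σ_allow = 229/2.3 = 99.57 MPa.
For a solid circular section σ = 32M/(πd³), so d³ = 32M/(π σ_allow) = 32×1020000/(π×99.57) = 104400 mm³.
d = 47.08 mm.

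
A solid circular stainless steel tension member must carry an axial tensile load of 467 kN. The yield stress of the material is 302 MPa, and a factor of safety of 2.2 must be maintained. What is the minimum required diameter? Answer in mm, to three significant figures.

Allowable stress σ_allow = 302/2.2 = 137.3 MPa.
Required area A = F/σ_allow = 467000/137.3 = 3402 mm².
A = πd²/4 → d = √(4A/π) = 65.81 mm.

d = 65.8 mm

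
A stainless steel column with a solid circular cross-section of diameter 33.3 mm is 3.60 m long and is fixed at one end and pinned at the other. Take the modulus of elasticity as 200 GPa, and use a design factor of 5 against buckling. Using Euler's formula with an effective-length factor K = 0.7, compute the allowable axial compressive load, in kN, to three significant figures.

P_allow = 3.75 kN

I = πd⁴/64 = π×33.3⁴/64 = 60360 mm⁴.
Effective length L_e = KL = 0.7×3.60 m = 2520 mm.
Euler critical load P_cr = π²EI/L_e² = π²×200000×60360/2520² = 18760 N.
P_allow = P_cr/n = 18760/5 = 3752 N.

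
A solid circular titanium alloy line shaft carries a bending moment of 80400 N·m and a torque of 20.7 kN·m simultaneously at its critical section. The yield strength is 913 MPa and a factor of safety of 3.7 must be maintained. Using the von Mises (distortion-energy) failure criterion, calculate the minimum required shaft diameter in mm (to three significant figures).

d = 150 mm

σ_allow = σ_y/n = 913/3.7 = 246.8 MPa.
For a solid shaft σ_b = 32M/(πd³) and τ = 16T/(πd³), so the von Mises stress is σ' = (16/πd³)·√(4M²+3T²).
√(4M²+3T²) = √(4×(8.040×10^7)² + 3×(2.070×10^7)²) = 1.647×10^8 N·mm.
d³ = 16×1.647×10^8/(π×246.8) = 3.400×10^6 mm³.
d = 150.4 mm.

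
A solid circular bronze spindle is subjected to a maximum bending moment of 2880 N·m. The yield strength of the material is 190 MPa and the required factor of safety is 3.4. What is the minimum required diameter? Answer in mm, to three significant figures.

d = 80.7 mm

σ_allow = 190/3.4 = 55.88 MPa.
For a solid circular section σ = 32M/(πd³), so d³ = 32M/(π σ_allow) = 32×2880000/(π×55.88) = 524900 mm³.
d = 80.67 mm.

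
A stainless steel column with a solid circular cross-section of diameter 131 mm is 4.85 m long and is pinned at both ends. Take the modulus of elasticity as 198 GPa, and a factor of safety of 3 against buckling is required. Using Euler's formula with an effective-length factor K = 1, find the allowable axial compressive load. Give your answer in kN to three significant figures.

P_allow = 400 kN

I = πd⁴/64 = π×131⁴/64 = 1.446×10^7 mm⁴.
Effective length L_e = KL = 1×4.85 m = 4850 mm.
Euler critical load P_cr = π²EI/L_e² = π²×198000×1.446×10^7/4850² = 1.201×10^6 N.
P_allow = P_cr/n = 1.201×10^6/3 = 400300 N.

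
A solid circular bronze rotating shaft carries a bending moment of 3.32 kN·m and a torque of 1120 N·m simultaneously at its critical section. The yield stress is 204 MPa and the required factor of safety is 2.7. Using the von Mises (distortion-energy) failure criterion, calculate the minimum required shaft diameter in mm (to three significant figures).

σ_allow = σ_y/n = 204/2.7 = 75.56 MPa.
For a solid shaft σ_b = 32M/(πd³) and τ = 16T/(πd³), so the von Mises stress is σ' = (16/πd³)·√(4M²+3T²).
√(4M²+3T²) = √(4×(3.320×10^6)² + 3×(1.120×10^6)²) = 6.918×10^6 N·mm.
d³ = 16×6.918×10^6/(π×75.56) = 466300 mm³.
d = 77.54 mm.

d = 77.5 mm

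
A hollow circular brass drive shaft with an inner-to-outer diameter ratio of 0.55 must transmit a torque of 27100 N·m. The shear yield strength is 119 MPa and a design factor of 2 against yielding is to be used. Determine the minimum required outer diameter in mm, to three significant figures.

τ_allow = 119/2 = 59.50 MPa.
For a hollow shaft τ = 16T/[πd_o³(1−k⁴)] with k = 0.55, so 1−k⁴ = 0.9085.
d_o³ = 16T/[π τ_allow (1−k⁴)] = 16×2.7100×10^7/(π×59.50×0.9085) = 2.553×10^6 mm³.
d_o = 136.7 mm.

d_o = 137 mm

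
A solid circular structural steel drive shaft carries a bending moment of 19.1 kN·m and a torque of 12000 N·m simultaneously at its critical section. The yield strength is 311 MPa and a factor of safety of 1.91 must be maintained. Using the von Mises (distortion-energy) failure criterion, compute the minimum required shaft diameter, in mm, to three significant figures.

d = 111 mm

σ_allow = σ_y/n = 311/1.91 = 162.8 MPa.
For a solid shaft σ_b = 32M/(πd³) and τ = 16T/(πd³), so the von Mises stress is σ' = (16/πd³)·√(4M²+3T²).
√(4M²+3T²) = √(4×(1.910×10^7)² + 3×(1.200×10^7)²) = 4.349×10^7 N·mm.
d³ = 16×4.349×10^7/(π×162.8) = 1.360×10^6 mm³.
d = 110.8 mm.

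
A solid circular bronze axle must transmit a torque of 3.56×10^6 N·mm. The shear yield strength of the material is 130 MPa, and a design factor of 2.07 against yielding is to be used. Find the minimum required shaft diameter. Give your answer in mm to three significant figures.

d = 66.1 mm

Allowable shear stress τ_allow = 130/2.07 = 62.80 MPa.
For a solid shaft τ = 16T/(πd³), so d³ = 16T/(π τ_allow) = 16×3560000/(π×62.80) = 288700 mm³.
d = (288700)^(1/3) = 66.09 mm.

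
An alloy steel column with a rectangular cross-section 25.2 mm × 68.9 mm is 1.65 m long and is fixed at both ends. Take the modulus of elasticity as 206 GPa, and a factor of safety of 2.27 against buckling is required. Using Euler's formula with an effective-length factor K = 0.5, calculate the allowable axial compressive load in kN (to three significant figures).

P_allow = 121 kN

Buckling occurs about the weak axis: I_min = h·b³/12 = 68.9×25.2³/12 = 91880 mm⁴ (b = 25.2 mm is the smaller dimension).
Effective length L_e = KL = 0.5×1.65 m = 825.0 mm.
Euler critical load P_cr = π²EI/L_e² = π²×206000×91880/825.0² = 274500 N.
P_allow = P_cr/n = 274500/2.27 = 120900 N.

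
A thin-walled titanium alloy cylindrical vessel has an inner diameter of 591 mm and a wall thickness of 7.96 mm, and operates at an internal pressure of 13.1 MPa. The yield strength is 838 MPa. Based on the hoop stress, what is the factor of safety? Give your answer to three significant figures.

σ_h = pD/(2t) = 13.1×591/(2×7.96) = 486.3 MPa.
n = 838/486.3 = 1.723.

n = 1.72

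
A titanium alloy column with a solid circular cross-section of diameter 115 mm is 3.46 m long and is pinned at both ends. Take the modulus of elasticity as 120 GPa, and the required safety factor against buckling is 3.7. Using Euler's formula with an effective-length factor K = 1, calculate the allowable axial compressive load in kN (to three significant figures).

I = πd⁴/64 = π×115⁴/64 = 8.585×10^6 mm⁴.
Effective length L_e = KL = 1×3.46 m = 3460 mm.
Euler critical load P_cr = π²EI/L_e² = π²×120000×8.585×10^6/3460² = 849400 N.
P_allow = P_cr/n = 849400/3.7 = 229600 N.

P_allow = 230 kN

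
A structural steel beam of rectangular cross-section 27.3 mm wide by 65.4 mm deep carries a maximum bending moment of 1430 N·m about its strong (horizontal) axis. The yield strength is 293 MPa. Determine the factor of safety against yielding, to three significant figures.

n = 3.99

Section modulus S = bh²/6 = 27.3×65.4²/6 = 19460 mm³.
σ = M/S = 1430000/19460 = 73.48 MPa.
n = 293/73.48 = 3.987.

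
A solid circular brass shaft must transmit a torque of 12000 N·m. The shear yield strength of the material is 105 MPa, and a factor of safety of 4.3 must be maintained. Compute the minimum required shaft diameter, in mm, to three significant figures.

d = 136 mm

Allowable shear stress τ_allow = 105/4.3 = 24.42 MPa.
For a solid shaft τ = 16T/(πd³), so d³ = 16T/(π τ_allow) = 16×1.2000×10^7/(π×24.42) = 2.503×10^6 mm³.
d = (2.503×10^6)^(1/3) = 135.8 mm.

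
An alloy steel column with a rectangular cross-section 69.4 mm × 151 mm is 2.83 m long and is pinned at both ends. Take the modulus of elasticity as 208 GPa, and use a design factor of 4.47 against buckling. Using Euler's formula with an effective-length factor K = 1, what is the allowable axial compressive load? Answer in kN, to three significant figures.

P_allow = 241 kN

Buckling occurs about the weak axis: I_min = h·b³/12 = 151×69.4³/12 = 4.206×10^6 mm⁴ (b = 69.4 mm is the smaller dimension).
Effective length L_e = KL = 1×2.83 m = 2830 mm.
Euler critical load P_cr = π²EI/L_e² = π²×208000×4.206×10^6/2830² = 1.078×10^6 N.
P_allow = P_cr/n = 1.078×10^6/4.47 = 241200 N.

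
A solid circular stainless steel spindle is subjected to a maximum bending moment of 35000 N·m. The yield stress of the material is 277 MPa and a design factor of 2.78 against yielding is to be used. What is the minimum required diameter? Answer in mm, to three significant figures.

d = 153 mm

σ_allow = 277/2.78 = 99.64 MPa.
For a solid circular section σ = 32M/(πd³), so d³ = 32M/(π σ_allow) = 32×3.5000×10^7/(π×99.64) = 3.578×10^6 mm³.
d = 152.9 mm.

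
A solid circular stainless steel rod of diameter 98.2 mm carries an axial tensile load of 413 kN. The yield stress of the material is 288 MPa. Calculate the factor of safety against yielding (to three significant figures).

n = 5.28

A = πd²/4 = 7574 mm².
σ = F/A = 413000/7574 = 54.53 MPa.
n = 288/54.53 = 5.281.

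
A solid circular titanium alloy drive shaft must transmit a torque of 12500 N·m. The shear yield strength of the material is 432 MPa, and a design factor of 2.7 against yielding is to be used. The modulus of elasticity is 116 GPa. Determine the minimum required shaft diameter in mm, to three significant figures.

Allowable shear stress τ_allow = 432/2.7 = 160.0 MPa.
For a solid shaft τ = 16T/(πd³), so d³ = 16T/(π τ_allow) = 16×1.2500×10^7/(π×160.0) = 397900 mm³.
d = (397900)^(1/3) = 73.55 mm.

d = 73.6 mm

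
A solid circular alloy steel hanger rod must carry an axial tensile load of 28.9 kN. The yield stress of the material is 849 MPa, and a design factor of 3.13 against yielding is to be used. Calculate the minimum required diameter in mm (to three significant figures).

Allowable stress σ_allow = 849/3.13 = 271.2 MPa.
Required area A = F/σ_allow = 28900/271.2 = 106.5 mm².
A = πd²/4 → d = √(4A/π) = 11.65 mm.

d = 11.6 mm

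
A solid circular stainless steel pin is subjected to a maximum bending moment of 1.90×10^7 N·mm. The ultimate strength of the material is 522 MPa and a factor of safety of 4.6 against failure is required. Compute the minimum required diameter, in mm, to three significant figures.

d = 119 mm

σ_allow = 522/4.6 = 113.5 MPa.
For a solid circular section σ = 32M/(πd³), so d³ = 32M/(π σ_allow) = 32×1.9000×10^7/(π×113.5) = 1.705×10^6 mm³.
d = 119.5 mm.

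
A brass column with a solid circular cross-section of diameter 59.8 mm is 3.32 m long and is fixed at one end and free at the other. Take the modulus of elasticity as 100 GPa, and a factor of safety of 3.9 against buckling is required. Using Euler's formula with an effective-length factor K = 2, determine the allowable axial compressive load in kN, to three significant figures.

P_allow = 3.60 kN

I = πd⁴/64 = π×59.8⁴/64 = 627700 mm⁴.
Effective length L_e = KL = 2×3.32 m = 6640 mm.
Euler critical load P_cr = π²EI/L_e² = π²×100000×627700/6640² = 14050 N.
P_allow = P_cr/n = 14050/3.9 = 3603 N.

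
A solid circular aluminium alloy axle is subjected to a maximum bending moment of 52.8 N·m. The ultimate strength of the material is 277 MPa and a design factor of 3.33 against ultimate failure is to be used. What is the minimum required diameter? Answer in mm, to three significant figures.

d = 18.6 mm

σ_allow = 277/3.33 = 83.18 MPa.
For a solid circular section σ = 32M/(πd³), so d³ = 32M/(π σ_allow) = 32×52800/(π×83.18) = 6465 mm³.
d = 18.63 mm.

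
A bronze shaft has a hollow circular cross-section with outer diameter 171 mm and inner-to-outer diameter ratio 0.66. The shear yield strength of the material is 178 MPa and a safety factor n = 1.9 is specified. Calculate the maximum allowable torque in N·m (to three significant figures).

τ_allow = 178/1.9 = 93.68 MPa.
For a hollow shaft T_allow = τ_allow·πd_o³(1−k⁴)/16 with 1−k⁴ = 0.8103, so πd_o³(1−k⁴)/16 = 795500 mm³.
T_allow = 93.68×795500 = 7.453×10^7 N·mm = 74530 N·m.

T_allow = 74500 N·m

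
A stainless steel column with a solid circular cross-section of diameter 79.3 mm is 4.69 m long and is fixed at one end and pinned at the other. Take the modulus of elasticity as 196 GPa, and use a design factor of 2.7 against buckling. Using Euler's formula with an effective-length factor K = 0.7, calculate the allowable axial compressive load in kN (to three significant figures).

I = πd⁴/64 = π×79.3⁴/64 = 1.941×10^6 mm⁴.
Effective length L_e = KL = 0.7×4.69 m = 3283 mm.
Euler critical load P_cr = π²EI/L_e² = π²×196000×1.941×10^6/3283² = 348400 N.
P_allow = P_cr/n = 348400/2.7 = 129000 N.

P_allow = 129 kN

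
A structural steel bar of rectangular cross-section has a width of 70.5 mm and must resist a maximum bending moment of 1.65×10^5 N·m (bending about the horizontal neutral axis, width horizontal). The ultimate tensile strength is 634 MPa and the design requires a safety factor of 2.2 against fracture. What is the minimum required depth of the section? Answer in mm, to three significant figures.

σ_allow = 634/2.2 = 288.2 MPa.
For a rectangular section σ = 6M/(bh²), so h² = 6M/(b σ_allow) = 6×1.6500×10^8/(70.5×288.2) = 48730 mm².
h = 220.7 mm.

h = 221 mm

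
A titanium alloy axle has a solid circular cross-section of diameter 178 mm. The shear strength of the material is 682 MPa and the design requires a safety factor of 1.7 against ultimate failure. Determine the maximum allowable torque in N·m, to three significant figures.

τ_allow = 682/1.7 = 401.2 MPa.
For a solid shaft T_allow = τ_allow·πd³/16; πd³/16 = π×178³/16 = 1.107×10^6 mm³.
T_allow = 401.2×1.107×10^6 = 4.442×10^8 N·mm = 444200 N·m.

T_allow = 4.44×10^5 N·m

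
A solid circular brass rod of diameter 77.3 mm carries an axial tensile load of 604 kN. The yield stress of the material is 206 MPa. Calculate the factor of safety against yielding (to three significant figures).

n = 1.60

A = πd²/4 = 4693 mm².
σ = F/A = 604000/4693 = 128.7 MPa.
n = 206/128.7 = 1.601.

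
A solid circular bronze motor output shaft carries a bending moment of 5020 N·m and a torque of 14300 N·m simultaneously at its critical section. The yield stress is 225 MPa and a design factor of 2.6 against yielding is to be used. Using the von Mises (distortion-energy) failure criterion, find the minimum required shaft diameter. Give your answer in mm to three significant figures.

σ_allow = σ_y/n = 225/2.6 = 86.54 MPa.
For a solid shaft σ_b = 32M/(πd³) and τ = 16T/(πd³), so the von Mises stress is σ' = (16/πd³)·√(4M²+3T²).
√(4M²+3T²) = √(4×(5.020×10^6)² + 3×(1.430×10^7)²) = 2.673×10^7 N·mm.
d³ = 16×2.673×10^7/(π×86.54) = 1.573×10^6 mm³.
d = 116.3 mm.

d = 116 mm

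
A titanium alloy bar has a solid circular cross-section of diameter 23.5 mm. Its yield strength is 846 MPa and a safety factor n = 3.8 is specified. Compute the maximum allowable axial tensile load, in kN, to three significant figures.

σ_allow = 846/3.8 = 222.6 MPa.
A = πd²/4 = π×23.5²/4 = 433.7 mm².
F_allow = σ_allow × A = 222.6×433.7 = 96560 N.

F_allow = 96.6 kN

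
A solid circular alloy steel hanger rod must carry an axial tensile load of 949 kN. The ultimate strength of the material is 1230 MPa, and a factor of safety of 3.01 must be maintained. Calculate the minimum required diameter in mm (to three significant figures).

d = 54.4 mm

Allowable stress σ_allow = 1230/3.01 = 408.6 MPa.
Required area A = F/σ_allow = 949000/408.6 = 2322 mm².
A = πd²/4 → d = √(4A/π) = 54.38 mm.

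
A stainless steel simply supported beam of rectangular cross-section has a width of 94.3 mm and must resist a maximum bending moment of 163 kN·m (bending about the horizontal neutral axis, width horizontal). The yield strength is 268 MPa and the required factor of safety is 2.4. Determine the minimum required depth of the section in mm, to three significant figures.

h = 305 mm

σ_allow = 268/2.4 = 111.7 MPa.
For a rectangular section σ = 6M/(bh²), so h² = 6M/(b σ_allow) = 6×1.6300×10^8/(94.3×111.7) = 92880 mm².
h = 304.8 mm.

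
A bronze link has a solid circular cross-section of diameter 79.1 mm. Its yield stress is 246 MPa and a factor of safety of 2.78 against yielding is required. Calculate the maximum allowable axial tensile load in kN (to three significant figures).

σ_allow = 246/2.78 = 88.49 MPa.
A = πd²/4 = π×79.1²/4 = 4914 mm².
F_allow = σ_allow × A = 88.49×4914 = 434800 N.

F_allow = 435 kN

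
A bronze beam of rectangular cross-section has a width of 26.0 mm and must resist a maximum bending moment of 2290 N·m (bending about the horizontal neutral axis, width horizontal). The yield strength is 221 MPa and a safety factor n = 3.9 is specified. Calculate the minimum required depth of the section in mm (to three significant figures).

σ_allow = 221/3.9 = 56.67 MPa.
For a rectangular section σ = 6M/(bh²), so h² = 6M/(b σ_allow) = 6×2290000/(26.0×56.67) = 9326 mm².
h = 96.57 mm.

h = 96.6 mm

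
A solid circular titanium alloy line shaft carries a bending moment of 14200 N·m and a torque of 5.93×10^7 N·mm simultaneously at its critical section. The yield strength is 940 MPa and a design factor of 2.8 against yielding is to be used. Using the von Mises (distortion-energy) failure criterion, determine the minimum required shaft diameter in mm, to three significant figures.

d = 117 mm

σ_allow = σ_y/n = 940/2.8 = 335.7 MPa.
For a solid shaft σ_b = 32M/(πd³) and τ = 16T/(πd³), so the von Mises stress is σ' = (16/πd³)·√(4M²+3T²).
√(4M²+3T²) = √(4×(1.420×10^7)² + 3×(5.930×10^7)²) = 1.066×10^8 N·mm.
d³ = 16×1.066×10^8/(π×335.7) = 1.617×10^6 mm³.
d = 117.4 mm.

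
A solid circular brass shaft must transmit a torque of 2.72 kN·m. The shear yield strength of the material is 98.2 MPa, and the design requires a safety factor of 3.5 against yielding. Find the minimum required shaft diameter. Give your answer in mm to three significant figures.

d = 79.0 mm

Allowable shear stress τ_allow = 98.2/3.5 = 28.06 MPa.
For a solid shaft τ = 16T/(πd³), so d³ = 16T/(π τ_allow) = 16×2720000/(π×28.06) = 493700 mm³.
d = (493700)^(1/3) = 79.04 mm.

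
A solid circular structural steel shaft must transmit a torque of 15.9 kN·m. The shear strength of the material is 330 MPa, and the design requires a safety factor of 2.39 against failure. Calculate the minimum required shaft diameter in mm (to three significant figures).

Allowable shear stress τ_allow = 330/2.39 = 138.1 MPa.
For a solid shaft τ = 16T/(πd³), so d³ = 16T/(π τ_allow) = 16×1.5900×10^7/(π×138.1) = 586500 mm³.
d = (586500)^(1/3) = 83.70 mm.

d = 83.7 mm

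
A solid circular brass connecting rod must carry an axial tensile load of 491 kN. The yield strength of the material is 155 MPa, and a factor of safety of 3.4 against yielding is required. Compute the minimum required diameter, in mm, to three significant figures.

d = 117 mm

Allowable stress σ_allow = 155/3.4 = 45.59 MPa.
Required area A = F/σ_allow = 491000/45.59 = 10770 mm².
A = πd²/4 → d = √(4A/π) = 117.1 mm.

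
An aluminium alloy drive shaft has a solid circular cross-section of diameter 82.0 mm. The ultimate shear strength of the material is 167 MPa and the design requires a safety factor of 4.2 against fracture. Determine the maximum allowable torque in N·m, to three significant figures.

τ_allow = 167/4.2 = 39.76 MPa.
For a solid shaft T_allow = τ_allow·πd³/16; πd³/16 = π×82.0³/16 = 108300 mm³.
T_allow = 39.76×108300 = 4.305×10^6 N·mm = 4305 N·m.

T_allow = 4300 N·m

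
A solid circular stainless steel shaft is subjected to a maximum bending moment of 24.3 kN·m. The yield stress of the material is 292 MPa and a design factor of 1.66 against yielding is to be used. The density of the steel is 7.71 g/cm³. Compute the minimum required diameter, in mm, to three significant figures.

d = 112 mm

σ_allow = 292/1.66 = 175.9 MPa.
For a solid circular section σ = 32M/(πd³), so d³ = 32M/(π σ_allow) = 32×2.4300×10^7/(π×175.9) = 1.407×10^6 mm³.
d = 112.1 mm.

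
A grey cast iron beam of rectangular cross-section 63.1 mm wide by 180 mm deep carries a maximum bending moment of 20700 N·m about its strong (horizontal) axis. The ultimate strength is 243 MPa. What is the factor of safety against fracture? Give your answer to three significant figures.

Section modulus S = bh²/6 = 63.1×180²/6 = 340700 mm³.
σ = M/S = 2.0700×10^7/340700 = 60.75 MPa.
n = 243/60.75 = 4.000.

n = 4.00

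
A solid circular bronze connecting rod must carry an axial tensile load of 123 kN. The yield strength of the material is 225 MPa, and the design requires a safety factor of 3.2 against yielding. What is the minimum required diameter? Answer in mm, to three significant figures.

d = 47.2 mm

Allowable stress σ_allow = 225/3.2 = 70.31 MPa.
Required area A = F/σ_allow = 123000/70.31 = 1749 mm².
A = πd²/4 → d = √(4A/π) = 47.19 mm.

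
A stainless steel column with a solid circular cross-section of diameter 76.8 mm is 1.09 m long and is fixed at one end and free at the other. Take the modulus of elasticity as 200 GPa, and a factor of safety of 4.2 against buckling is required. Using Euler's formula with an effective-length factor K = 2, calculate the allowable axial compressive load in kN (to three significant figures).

I = πd⁴/64 = π×76.8⁴/64 = 1.708×10^6 mm⁴.
Effective length L_e = KL = 2×1.09 m = 2180 mm.
Euler critical load P_cr = π²EI/L_e² = π²×200000×1.708×10^6/2180² = 709300 N.
P_allow = P_cr/n = 709300/4.2 = 168900 N.

P_allow = 169 kN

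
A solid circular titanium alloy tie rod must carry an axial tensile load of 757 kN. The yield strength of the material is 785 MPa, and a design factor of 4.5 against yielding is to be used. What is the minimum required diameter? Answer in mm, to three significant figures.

Allowable stress σ_allow = 785/4.5 = 174.4 MPa.
Required area A = F/σ_allow = 757000/174.4 = 4339 mm².
A = πd²/4 → d = √(4A/π) = 74.33 mm.

d = 74.3 mm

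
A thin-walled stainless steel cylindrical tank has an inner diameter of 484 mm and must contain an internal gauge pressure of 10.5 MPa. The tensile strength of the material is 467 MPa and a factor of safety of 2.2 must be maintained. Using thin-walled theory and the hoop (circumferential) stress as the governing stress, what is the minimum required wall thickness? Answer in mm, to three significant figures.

t = 12.0 mm

σ_allow = 467/2.2 = 212.3 MPa.
Hoop stress σ_h = pD/(2t), so t = pD/(2σ_allow) = 10.5×484/(2×212.3) = 11.97 mm.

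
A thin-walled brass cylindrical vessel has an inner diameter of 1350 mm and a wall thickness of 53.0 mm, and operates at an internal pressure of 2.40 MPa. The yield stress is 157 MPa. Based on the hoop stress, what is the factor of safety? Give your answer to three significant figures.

σ_h = pD/(2t) = 2.40×1350/(2×53.0) = 30.57 MPa.
n = 157/30.57 = 5.136.

n = 5.14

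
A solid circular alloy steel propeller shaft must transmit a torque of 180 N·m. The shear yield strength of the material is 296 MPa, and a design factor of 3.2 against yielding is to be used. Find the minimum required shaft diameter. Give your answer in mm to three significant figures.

d = 21.5 mm

Allowable shear stress τ_allow = 296/3.2 = 92.50 MPa.
For a solid shaft τ = 16T/(πd³), so d³ = 16T/(π τ_allow) = 16×180000/(π×92.50) = 9911 mm³.
d = (9911)^(1/3) = 21.48 mm.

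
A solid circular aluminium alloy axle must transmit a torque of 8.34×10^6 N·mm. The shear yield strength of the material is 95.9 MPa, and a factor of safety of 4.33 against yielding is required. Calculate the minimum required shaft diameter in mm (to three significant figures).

d = 124 mm

Allowable shear stress τ_allow = 95.9/4.33 = 22.15 MPa.
For a solid shaft τ = 16T/(πd³), so d³ = 16T/(π τ_allow) = 16×8340000/(π×22.15) = 1.918×10^6 mm³.
d = (1.918×10^6)^(1/3) = 124.2 mm.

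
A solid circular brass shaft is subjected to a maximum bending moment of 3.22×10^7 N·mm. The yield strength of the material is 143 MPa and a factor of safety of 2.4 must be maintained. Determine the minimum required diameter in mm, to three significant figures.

σ_allow = 143/2.4 = 59.58 MPa.
For a solid circular section σ = 32M/(πd³), so d³ = 32M/(π σ_allow) = 32×3.2200×10^7/(π×59.58) = 5.505×10^6 mm³.
d = 176.6 mm.

d = 177 mm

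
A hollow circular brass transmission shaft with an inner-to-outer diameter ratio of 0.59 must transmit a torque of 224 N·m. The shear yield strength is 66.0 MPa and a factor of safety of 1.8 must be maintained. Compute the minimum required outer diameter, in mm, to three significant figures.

d_o = 32.8 mm

τ_allow = 66.0/1.8 = 36.67 MPa.
For a hollow shaft τ = 16T/[πd_o³(1−k⁴)] with k = 0.59, so 1−k⁴ = 0.8788.
d_o³ = 16T/[π τ_allow (1−k⁴)] = 16×224000/(π×36.67×0.8788) = 35400 mm³.
d_o = 32.84 mm.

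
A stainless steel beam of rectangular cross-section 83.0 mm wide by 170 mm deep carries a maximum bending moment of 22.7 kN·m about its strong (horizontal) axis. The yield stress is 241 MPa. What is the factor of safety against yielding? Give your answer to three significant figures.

Section modulus S = bh²/6 = 83.0×170²/6 = 399800 mm³.
σ = M/S = 2.2700×10^7/399800 = 56.78 MPa.
n = 241/56.78 = 4.244.

n = 4.24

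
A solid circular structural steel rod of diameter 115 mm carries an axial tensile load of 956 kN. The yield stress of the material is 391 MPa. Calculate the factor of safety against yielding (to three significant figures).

n = 4.25

A = πd²/4 = 10390 mm².
σ = F/A = 956000/10390 = 92.04 MPa.
n = 391/92.04 = 4.248.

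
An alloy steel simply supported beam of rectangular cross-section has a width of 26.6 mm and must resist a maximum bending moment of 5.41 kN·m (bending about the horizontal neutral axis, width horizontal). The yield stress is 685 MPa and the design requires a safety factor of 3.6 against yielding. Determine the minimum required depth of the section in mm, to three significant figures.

h = 80.1 mm

σ_allow = 685/3.6 = 190.3 MPa.
For a rectangular section σ = 6M/(bh²), so h² = 6M/(b σ_allow) = 6×5410000/(26.6×190.3) = 6413 mm².
h = 80.08 mm.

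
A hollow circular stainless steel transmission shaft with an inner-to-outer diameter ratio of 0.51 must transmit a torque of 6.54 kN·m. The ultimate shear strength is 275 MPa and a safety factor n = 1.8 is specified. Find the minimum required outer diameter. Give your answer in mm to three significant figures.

τ_allow = 275/1.8 = 152.8 MPa.
For a hollow shaft τ = 16T/[πd_o³(1−k⁴)] with k = 0.51, so 1−k⁴ = 0.9323.
d_o³ = 16T/[π τ_allow (1−k⁴)] = 16×6540000/(π×152.8×0.9323) = 233800 mm³.
d_o = 61.61 mm.

d_o = 61.6 mm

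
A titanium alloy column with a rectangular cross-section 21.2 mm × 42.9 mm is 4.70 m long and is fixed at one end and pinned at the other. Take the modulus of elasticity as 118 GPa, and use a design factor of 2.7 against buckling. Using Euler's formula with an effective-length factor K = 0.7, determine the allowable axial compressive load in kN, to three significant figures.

P_allow = 1.36 kN

Buckling occurs about the weak axis: I_min = h·b³/12 = 42.9×21.2³/12 = 34060 mm⁴ (b = 21.2 mm is the smaller dimension).
Effective length L_e = KL = 0.7×4.70 m = 3290 mm.
Euler critical load P_cr = π²EI/L_e² = π²×118000×34060/3290² = 3665 N.
P_allow = P_cr/n = 3665/2.7 = 1357 N.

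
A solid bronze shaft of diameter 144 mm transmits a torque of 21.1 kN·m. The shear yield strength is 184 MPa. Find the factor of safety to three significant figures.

n = 5.11

τ = 16T/(πd³) = 16×2.1100×10^7/(π×144³) = 35.99 MPa.
n = τ_limit/τ = 184/35.99 = 5.113.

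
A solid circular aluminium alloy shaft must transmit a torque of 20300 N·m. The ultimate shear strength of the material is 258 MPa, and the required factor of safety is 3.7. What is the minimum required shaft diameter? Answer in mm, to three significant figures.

d = 114 mm

Allowable shear stress τ_allow = 258/3.7 = 69.73 MPa.
For a solid shaft τ = 16T/(πd³), so d³ = 16T/(π τ_allow) = 16×2.0300×10^7/(π×69.73) = 1.483×10^6 mm³.
d = (1.483×10^6)^(1/3) = 114.0 mm.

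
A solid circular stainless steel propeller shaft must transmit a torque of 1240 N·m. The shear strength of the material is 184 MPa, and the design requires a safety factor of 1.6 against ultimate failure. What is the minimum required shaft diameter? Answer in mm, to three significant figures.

Allowable shear stress τ_allow = 184/1.6 = 115.0 MPa.
For a solid shaft τ = 16T/(πd³), so d³ = 16T/(π τ_allow) = 16×1240000/(π×115.0) = 54920 mm³.
d = (54920)^(1/3) = 38.01 mm.

d = 38.0 mm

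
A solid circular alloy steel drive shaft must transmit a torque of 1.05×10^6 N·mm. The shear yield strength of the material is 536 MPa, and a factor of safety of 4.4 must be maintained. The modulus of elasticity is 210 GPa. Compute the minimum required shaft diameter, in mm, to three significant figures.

d = 35.3 mm

Allowable shear stress τ_allow = 536/4.4 = 121.8 MPa.
For a solid shaft τ = 16T/(πd³), so d³ = 16T/(π τ_allow) = 16×1050000/(π×121.8) = 43900 mm³.
d = (43900)^(1/3) = 35.28 mm.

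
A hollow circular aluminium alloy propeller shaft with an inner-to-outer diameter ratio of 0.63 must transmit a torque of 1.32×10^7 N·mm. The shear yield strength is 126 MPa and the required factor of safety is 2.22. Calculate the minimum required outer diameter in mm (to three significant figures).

d_o = 112 mm

τ_allow = 126/2.22 = 56.76 MPa.
For a hollow shaft τ = 16T/[πd_o³(1−k⁴)] with k = 0.63, so 1−k⁴ = 0.8425.
d_o³ = 16T/[π τ_allow (1−k⁴)] = 16×1.3200×10^7/(π×56.76×0.8425) = 1.406×10^6 mm³.
d_o = 112.0 mm.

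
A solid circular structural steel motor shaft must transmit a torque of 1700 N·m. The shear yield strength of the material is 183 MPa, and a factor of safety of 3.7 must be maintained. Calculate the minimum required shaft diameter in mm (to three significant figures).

d = 55.9 mm

Allowable shear stress τ_allow = 183/3.7 = 49.46 MPa.
For a solid shaft τ = 16T/(πd³), so d³ = 16T/(π τ_allow) = 16×1700000/(π×49.46) = 175100 mm³.
d = (175100)^(1/3) = 55.94 mm.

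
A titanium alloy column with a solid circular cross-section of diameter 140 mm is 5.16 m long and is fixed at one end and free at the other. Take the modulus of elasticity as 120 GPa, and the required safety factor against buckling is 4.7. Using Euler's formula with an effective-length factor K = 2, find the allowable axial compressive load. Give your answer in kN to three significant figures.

P_allow = 44.6 kN

I = πd⁴/64 = π×140⁴/64 = 1.886×10^7 mm⁴.
Effective length L_e = KL = 2×5.16 m = 10320 mm.
Euler critical load P_cr = π²EI/L_e² = π²×120000×1.886×10^7/10320² = 209700 N.
P_allow = P_cr/n = 209700/4.7 = 44620 N.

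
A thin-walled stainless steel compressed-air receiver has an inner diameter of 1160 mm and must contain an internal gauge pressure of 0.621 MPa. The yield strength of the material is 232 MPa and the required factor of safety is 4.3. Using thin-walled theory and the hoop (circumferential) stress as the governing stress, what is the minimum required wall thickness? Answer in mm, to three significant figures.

σ_allow = 232/4.3 = 53.95 MPa.
Hoop stress σ_h = pD/(2t), so t = pD/(2σ_allow) = 0.621×1160/(2×53.95) = 6.676 mm.

t = 6.68 mm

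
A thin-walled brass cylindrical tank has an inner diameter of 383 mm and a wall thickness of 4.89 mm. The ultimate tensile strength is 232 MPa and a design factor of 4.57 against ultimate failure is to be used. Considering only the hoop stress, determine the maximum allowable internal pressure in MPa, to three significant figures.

σ_allow = 232/4.57 = 50.77 MPa.
σ_h = pD/(2t) → p_allow = 2σ_allow t/D = 2×50.77×4.89/383 = 1.296 MPa.

p_allow = 1.30 MPa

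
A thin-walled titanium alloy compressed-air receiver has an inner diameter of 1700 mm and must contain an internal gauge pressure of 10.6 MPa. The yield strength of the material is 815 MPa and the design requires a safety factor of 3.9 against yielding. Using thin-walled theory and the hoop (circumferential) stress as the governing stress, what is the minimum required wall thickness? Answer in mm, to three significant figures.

t = 43.1 mm

σ_allow = 815/3.9 = 209.0 MPa.
Hoop stress σ_h = pD/(2t), so t = pD/(2σ_allow) = 10.6×1700/(2×209.0) = 43.12 mm.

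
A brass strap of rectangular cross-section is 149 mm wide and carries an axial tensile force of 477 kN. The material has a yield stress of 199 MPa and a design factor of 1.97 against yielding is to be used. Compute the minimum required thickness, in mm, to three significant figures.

t = 31.7 mm

σ_allow = 199/1.97 = 101.0 MPa.
Required area A = F/σ_allow = 477000/101.0 = 4722 mm².
t = A/w = 4722/149 = 31.69 mm.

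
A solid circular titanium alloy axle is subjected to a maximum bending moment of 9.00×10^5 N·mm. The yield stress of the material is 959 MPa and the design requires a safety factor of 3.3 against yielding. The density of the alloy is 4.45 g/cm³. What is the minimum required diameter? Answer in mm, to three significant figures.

σ_allow = 959/3.3 = 290.6 MPa.
For a solid circular section σ = 32M/(πd³), so d³ = 32M/(π σ_allow) = 32×900000/(π×290.6) = 31550 mm³.
d = 31.60 mm.

d = 31.6 mm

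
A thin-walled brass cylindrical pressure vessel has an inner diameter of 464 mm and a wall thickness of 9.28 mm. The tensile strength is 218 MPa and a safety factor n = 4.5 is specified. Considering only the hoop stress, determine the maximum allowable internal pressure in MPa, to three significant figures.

p_allow = 1.94 MPa

σ_allow = 218/4.5 = 48.44 MPa.
σ_h = pD/(2t) → p_allow = 2σ_allow t/D = 2×48.44×9.28/464 = 1.938 MPa.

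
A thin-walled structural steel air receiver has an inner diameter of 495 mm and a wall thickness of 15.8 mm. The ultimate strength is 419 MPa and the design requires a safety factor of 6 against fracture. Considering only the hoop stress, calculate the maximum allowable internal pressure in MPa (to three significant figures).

p_allow = 4.46 MPa

σ_allow = 419/6 = 69.83 MPa.
σ_h = pD/(2t) → p_allow = 2σ_allow t/D = 2×69.83×15.8/495 = 4.458 MPa.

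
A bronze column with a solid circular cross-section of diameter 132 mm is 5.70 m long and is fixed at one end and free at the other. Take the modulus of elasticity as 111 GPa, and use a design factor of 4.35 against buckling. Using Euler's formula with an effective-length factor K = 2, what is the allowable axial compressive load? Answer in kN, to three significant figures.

I = πd⁴/64 = π×132⁴/64 = 1.490×10^7 mm⁴.
Effective length L_e = KL = 2×5.70 m = 11400 mm.
Euler critical load P_cr = π²EI/L_e² = π²×111000×1.490×10^7/11400² = 125600 N.
P_allow = P_cr/n = 125600/4.35 = 28880 N.

P_allow = 28.9 kN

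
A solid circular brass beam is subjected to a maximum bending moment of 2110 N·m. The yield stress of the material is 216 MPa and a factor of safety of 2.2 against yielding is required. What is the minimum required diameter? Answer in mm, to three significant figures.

d = 60.3 mm

σ_allow = 216/2.2 = 98.18 MPa.
For a solid circular section σ = 32M/(πd³), so d³ = 32M/(π σ_allow) = 32×2110000/(π×98.18) = 218900 mm³.
d = 60.27 mm.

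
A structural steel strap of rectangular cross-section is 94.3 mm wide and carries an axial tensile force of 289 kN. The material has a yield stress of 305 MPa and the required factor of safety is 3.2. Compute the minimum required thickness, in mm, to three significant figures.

t = 32.2 mm

σ_allow = 305/3.2 = 95.31 MPa.
Required area A = F/σ_allow = 289000/95.31 = 3032 mm².
t = A/w = 3032/94.3 = 32.15 mm.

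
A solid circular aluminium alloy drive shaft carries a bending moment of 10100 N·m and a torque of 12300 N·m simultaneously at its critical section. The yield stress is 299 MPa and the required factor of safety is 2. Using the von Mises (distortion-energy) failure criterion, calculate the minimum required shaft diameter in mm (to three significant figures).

d = 100 mm

σ_allow = σ_y/n = 299/2 = 149.5 MPa.
For a solid shaft σ_b = 32M/(πd³) and τ = 16T/(πd³), so the von Mises stress is σ' = (16/πd³)·√(4M²+3T²).
√(4M²+3T²) = √(4×(1.010×10^7)² + 3×(1.230×10^7)²) = 2.936×10^7 N·mm.
d³ = 16×2.936×10^7/(π×149.5) = 1.000×10^6 mm³.
d = 100.0 mm.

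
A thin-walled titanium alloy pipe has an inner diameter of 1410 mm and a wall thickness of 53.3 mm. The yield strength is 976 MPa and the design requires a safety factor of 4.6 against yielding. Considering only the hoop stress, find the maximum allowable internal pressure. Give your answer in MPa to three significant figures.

p_allow = 16.0 MPa

σ_allow = 976/4.6 = 212.2 MPa.
σ_h = pD/(2t) → p_allow = 2σ_allow t/D = 2×212.2×53.3/1410 = 16.04 MPa.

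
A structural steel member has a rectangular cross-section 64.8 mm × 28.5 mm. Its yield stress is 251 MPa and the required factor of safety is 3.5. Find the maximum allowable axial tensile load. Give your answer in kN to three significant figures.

F_allow = 132 kN

σ_allow = 251/3.5 = 71.71 MPa.
A = 64.8×28.5 = 1847 mm².
F_allow = σ_allow × A = 71.71×1847 = 132400 N.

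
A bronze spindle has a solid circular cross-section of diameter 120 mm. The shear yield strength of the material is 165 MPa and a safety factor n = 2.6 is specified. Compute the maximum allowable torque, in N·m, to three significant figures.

T_allow = 21500 N·m

τ_allow = 165/2.6 = 63.46 MPa.
For a solid shaft T_allow = τ_allow·πd³/16; πd³/16 = π×120³/16 = 339300 mm³.
T_allow = 63.46×339300 = 2.153×10^7 N·mm = 21530 N·m.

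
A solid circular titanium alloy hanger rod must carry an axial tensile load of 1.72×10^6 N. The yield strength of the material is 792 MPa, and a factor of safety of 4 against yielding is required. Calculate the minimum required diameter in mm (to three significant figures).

Allowable stress σ_allow = 792/4 = 198.0 MPa.
Required area A = F/σ_allow = 1720000/198.0 = 8687 mm².
A = πd²/4 → d = √(4A/π) = 105.2 mm.

d = 105 mm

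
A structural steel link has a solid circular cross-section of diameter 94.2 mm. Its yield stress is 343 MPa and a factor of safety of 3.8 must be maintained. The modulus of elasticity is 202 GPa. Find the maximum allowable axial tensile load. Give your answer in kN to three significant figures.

σ_allow = 343/3.8 = 90.26 MPa.
A = πd²/4 = π×94.2²/4 = 6969 mm².
F_allow = σ_allow × A = 90.26×6969 = 629100 N.

F_allow = 629 kN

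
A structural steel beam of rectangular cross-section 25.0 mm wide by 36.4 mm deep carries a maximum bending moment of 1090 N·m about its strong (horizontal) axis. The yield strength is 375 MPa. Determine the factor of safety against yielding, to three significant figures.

n = 1.90

Section modulus S = bh²/6 = 25.0×36.4²/6 = 5521 mm³.
σ = M/S = 1090000/5521 = 197.4 MPa.
n = 375/197.4 = 1.899.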